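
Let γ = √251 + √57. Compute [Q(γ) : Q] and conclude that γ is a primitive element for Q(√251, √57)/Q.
[Q(γ) : Q] = 4 (equivalently, Q(γ) = Q(√251, √57))

Obviously Q(γ) ⊆ Q(√251, √57), and [Q(√251, √57):Q] = 4 (since 251, 57 are distinct squarefree integers > 1 with 14307 not a perfect square). To show equality we compute the minimal polynomial of γ. From γ = √251 + √57: γ^2 = 251 + 2√(14307) + 57 = 308 + 2√(14307), so γ^2 - 308 = 2√(14307); squaring, (γ^2 - 308)^2 = 4·14307, i.e. γ^4 - 616γ^2 + 94864 - 57228 = 0, i.e. γ^4 - 616γ^2 + 37636 = 0. So γ is a root of x^4 - 616x^2 + 37636. This polynomial is irreducible over Q: it has no rational root (each ±√251 ± √57 is irrational), and any factorization into two quadratics over Q would force √(14307) ∈ Q (pairing opposite roots) or √251, √57 ∈ Q (other pairings), all impossible. Hence [Q(γ):Q] = 4 = [Q(√251, √57):Q], so Q(γ) = Q(√251, √57).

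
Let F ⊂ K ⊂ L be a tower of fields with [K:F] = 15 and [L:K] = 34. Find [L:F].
[L:F] = 510

The tower law says that for any tower of field extensions F ⊂ K ⊂ L with finite degrees, [L:F] = [L:K] · [K:F]. Here this gives [L:F] = 34 · 15 = 510.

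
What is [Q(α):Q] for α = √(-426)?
[Q(α):Q] = 2

[Q(α):Q] equals the degree of the minimal polynomial of α. Here α^2 = -426 and x^2 + 426 is irreducible (d = -426 is squarefree, ≠ 1, hence not a square), so deg(m_α) = 2. Thus [Q(α):Q] = 2.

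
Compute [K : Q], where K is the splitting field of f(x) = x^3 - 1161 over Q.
[K : Q] = 6

The roots of x^3 - 1161 are ∛1161, ω∛1161, ω^2∛1161 where ω = e^(2πi/3) is a primitive cube root of unity, so K = Q(∛1161, ω). Now [Q(∛1161):Q] = 3 (since 1161 is not a perfect cube, x^3 - 1161 is irreducible) and [Q(ω):Q] = 2. Both 2 and 3 divide [K:Q], and [K:Q] ≤ 3·2 = 6, so [K:Q] = 6. (Equivalently: Q(∛1161) ⊂ R but ω ∉ R, so [K : Q(∛1161)] = 2.)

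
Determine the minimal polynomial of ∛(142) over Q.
m_α(x) = x^3 - 142

α satisfies α^3 = 142, so x^3 - 142 annihilates α. By the rational root test, a rational root p/q (in lowest terms) of x^3 - 142 would satisfy p^3 = 142 q^3, forcing q = 1 and p^3 = 142; but 142 is not a perfect cube, contradiction. A monic cubic over Q with no rational root is irreducible (any nontrivial factorization would include a linear factor). Hence x^3 - 142 is the minimal polynomial of α, and in particular [Q(α):Q] = 3.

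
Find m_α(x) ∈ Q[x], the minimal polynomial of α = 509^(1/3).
m_α(x) = x^3 - 509

α satisfies α^3 = 509, so x^3 - 509 annihilates α. By the rational root test, a rational root p/q (in lowest terms) of x^3 - 509 would satisfy p^3 = 509 q^3, forcing q = 1 and p^3 = 509; but 509 is not a perfect cube, contradiction. A monic cubic over Q with no rational root is irreducible (any nontrivial factorization would include a linear factor). Hence x^3 - 509 is the minimal polynomial of α, and in particular [Q(α):Q] = 3.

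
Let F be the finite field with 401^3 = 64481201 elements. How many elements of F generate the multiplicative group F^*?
There are φ(64481200) = 22106880 primitive elements

F_q^* is cyclic of order q - 1 = 64481200. A cyclic group of order m has exactly φ(m) generators. Here m = 64481200 = 2^4 · 5^2 · 7 · 23029, so the number of primitive elements is φ(64481200) = 22106880.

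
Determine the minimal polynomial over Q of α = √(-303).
m_α(x) = x^2 + 303

α satisfies α^2 + 303 = 0, so x^2 + 303 annihilates α. Since d = -303 is squarefree and ≠ 1, it is not a perfect square in Q, so x^2 + 303 has no rational root and is therefore irreducible over Q (a degree-2 polynomial over a field is irreducible iff it has no root). Hence m_α(x) = x^2 + 303.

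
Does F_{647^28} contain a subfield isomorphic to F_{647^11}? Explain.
No: F_{647^11} is not a subfield of F_{647^28}

F_{p^m} embeds in F_{p^n} iff m | n. Here 11 ∤ 28 (since 28 = 2·11 + 6 with remainder 6 ≠ 0), so F_{647^11} is not a subfield of F_{647^28}. Equivalently: if it were, the tower law would give 11 = [F_{647^11}:F_647] dividing [F_{647^28}:F_647] = 28, contradiction.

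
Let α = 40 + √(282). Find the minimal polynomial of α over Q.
m_α(x) = x^2 - 80x + 1318

From α - 40 = √(282), squaring gives (α - 40)^2 = 282, i.e. α^2 - 80α + 1600 = 282, so α^2 - 80α + 1318 = 0. The discriminant of x^2 - 80x + 1318 is (-80)^2 - 4·(1318) = 6400 - 5272 = 1128, and 4·(282) is not a perfect square in Q since 282 is squarefree and ≠ 1. Hence x^2 - 80x + 1318 is irreducible over Q and is the minimal polynomial of α.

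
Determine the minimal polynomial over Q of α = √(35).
m_α(x) = x^2 - 35

α satisfies α^2 - 35 = 0, so x^2 - 35 annihilates α. Since d = 35 is squarefree and ≠ 1, it is not a perfect square in Q, so x^2 - 35 has no rational root and is therefore irreducible over Q (a degree-2 polynomial over a field is irreducible iff it has no root). Hence m_α(x) = x^2 - 35.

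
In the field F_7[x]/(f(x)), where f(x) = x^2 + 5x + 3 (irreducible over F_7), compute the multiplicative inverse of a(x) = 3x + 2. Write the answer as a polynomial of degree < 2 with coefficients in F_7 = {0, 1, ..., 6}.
a(x)^(-1) ≡ 4x + 1 (mod f(x))

Since f is irreducible over F_7, F_7[x]/(f) is a field and a(x) ≠ 0 has an inverse. Apply the extended Euclidean algorithm to f(x) and a(x) in F_7[x]: f(x) = (5x + 3)·a(x) + (4). The last nonzero remainder is the constant 4 = gcd(f, a) in F_7. Back-substituting through the division chain expresses 4 = s(x)·a(x) + t(x)·f(x) with s(x) ≡ 2x + 4 (mod f), so (2x + 4)·a(x) ≡ 4 (mod f). Multiplying by 4^(-1) ≡ 2 in F_7 gives a(x)^(-1) ≡ 2·(2x + 4) ≡ 4x + 1 (mod f). Check: (3x + 2)·(4x + 1) = 5x^2 + 4x + 2 ≡ 1 (mod x^2 + 5x + 3).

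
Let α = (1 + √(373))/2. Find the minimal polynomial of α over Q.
m_α(x) = x^2 - x - 93

From 2α - 1 = √(373), squaring gives (2α - 1)^2 = 373, i.e. 4α^2 - 4α + 1 = 373, so α^2 - α + (1 - 373)/4 = 0. Since 373 ≡ 1 (mod 4), (1 - 373)/4 = -93 ∈ Z. The polynomial x^2 - x - 93 has discriminant 1 - 4·(-93) = 373, which is not a perfect square in Q (d = 373 is squarefree and ≠ 1), so x^2 - x - 93 is irreducible over Q. It is the minimal polynomial of α.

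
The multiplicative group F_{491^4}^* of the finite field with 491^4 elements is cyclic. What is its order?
|F_{491^4}^*| = 58120048560

F_{491^4} has 491^4 = 58120048561 elements; its multiplicative group consists of all nonzero elements, so |F_{491^4}^*| = 58120048561 - 1 = 58120048560. (It is cyclic since any finite subgroup of the multiplicative group of a field is cyclic.)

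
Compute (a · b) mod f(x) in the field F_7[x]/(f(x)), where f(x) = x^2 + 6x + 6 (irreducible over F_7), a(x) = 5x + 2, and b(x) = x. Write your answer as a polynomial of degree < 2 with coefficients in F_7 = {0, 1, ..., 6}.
a · b ≡ 5 (mod f(x))

Multiply in F_7[x]: a(x)·b(x) = (5x + 2)·(x) = 5x^2 + 2x. This has degree ≥ 2, so divide by f(x) over F_7: 5x^2 + 2x = (5)·(x^2 + 6x + 6) + (5). Hence a·b ≡ 5 (mod f). (F_7[x]/(f) is a field with 7^2 = 49 elements since f is irreducible of degree 2.)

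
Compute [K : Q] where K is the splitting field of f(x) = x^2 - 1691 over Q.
[K : Q] = 2

f(x) = x^2 - 1691 factors as (x - √1691)(x + √1691). The splitting field is K = Q(√1691). Since 1691 is squarefree and > 1, it is not a perfect square, so x^2 - 1691 is irreducible over Q and [Q(√1691) : Q] = 2. Hence [K : Q] = 2.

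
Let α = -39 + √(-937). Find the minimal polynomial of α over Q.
m_α(x) = x^2 + 78x + 2458

From α + 39 = √(-937), squaring gives (α + 39)^2 = -937, i.e. α^2 + 78α + 1521 = -937, so α^2 + 78α + 2458 = 0. The discriminant of x^2 + 78x + 2458 is (78)^2 - 4·(2458) = 6084 - 9832 = -3748, and 4·(-937) is not a perfect square in Q since -937 is squarefree and ≠ 1. Hence x^2 + 78x + 2458 is irreducible over Q and is the minimal polynomial of α.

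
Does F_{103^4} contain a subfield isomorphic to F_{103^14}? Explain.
No: F_{103^14} is not a subfield of F_{103^4}

F_{p^m} embeds in F_{p^n} iff m | n. Here 14 ∤ 4 (since 4 = 0·14 + 4 with remainder 4 ≠ 0), so F_{103^14} is not a subfield of F_{103^4}. Equivalently: if it were, the tower law would give 14 = [F_{103^14}:F_103] dividing [F_{103^4}:F_103] = 4, contradiction.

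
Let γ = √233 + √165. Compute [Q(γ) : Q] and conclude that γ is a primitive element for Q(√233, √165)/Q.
[Q(γ) : Q] = 4 (equivalently, Q(γ) = Q(√233, √165))

Obviously Q(γ) ⊆ Q(√233, √165), and [Q(√233, √165):Q] = 4 (since 233, 165 are distinct squarefree integers > 1 with 38445 not a perfect square). To show equality we compute the minimal polynomial of γ. From γ = √233 + √165: γ^2 = 233 + 2√(38445) + 165 = 398 + 2√(38445), so γ^2 - 398 = 2√(38445); squaring, (γ^2 - 398)^2 = 4·38445, i.e. γ^4 - 796γ^2 + 158404 - 153780 = 0, i.e. γ^4 - 796γ^2 + 4624 = 0. So γ is a root of x^4 - 796x^2 + 4624. This polynomial is irreducible over Q: it has no rational root (each ±√233 ± √165 is irrational), and any factorization into two quadratics over Q would force √(38445) ∈ Q (pairing opposite roots) or √233, √165 ∈ Q (other pairings), all impossible. Hence [Q(γ):Q] = 4 = [Q(√233, √165):Q], so Q(γ) = Q(√233, √165).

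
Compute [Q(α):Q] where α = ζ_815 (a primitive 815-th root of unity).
[Q(α):Q] = 648

The minimal polynomial of ζ_815 over Q is the 815-th cyclotomic polynomial Φ_815(x), which is irreducible over Q and has degree φ(815) = 648. Hence [Q(α):Q] = φ(815) = 648.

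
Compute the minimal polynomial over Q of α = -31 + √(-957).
m_α(x) = x^2 + 62x + 1918

From α + 31 = √(-957), squaring gives (α + 31)^2 = -957, i.e. α^2 + 62α + 961 = -957, so α^2 + 62α + 1918 = 0. The discriminant of x^2 + 62x + 1918 is (62)^2 - 4·(1918) = 3844 - 7672 = -3828, and 4·(-957) is not a perfect square in Q since -957 is squarefree and ≠ 1. Hence x^2 + 62x + 1918 is irreducible over Q and is the minimal polynomial of α.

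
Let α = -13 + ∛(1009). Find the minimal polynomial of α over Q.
m_α(x) = x^3 + 39x^2 + 507x + 1188

Set β = α + 13 = ∛(1009), so β^3 = 1009. Then (α + 13)^3 - 1009 = 0, i.e. α is a root of g(x) = (x + 13)^3 - 1009 = x^3 + 39x^2 + 507x + 1188. Since g(x) = h(x + 13) where h(x) = x^3 - 1009, and h is irreducible over Q (because 1009 is not a perfect cube, so h has no rational root, and a monic cubic with no rational root is irreducible), g is also irreducible (irreducibility is preserved under the substitution x → x + 13). Hence m_α(x) = x^3 + 39x^2 + 507x + 1188.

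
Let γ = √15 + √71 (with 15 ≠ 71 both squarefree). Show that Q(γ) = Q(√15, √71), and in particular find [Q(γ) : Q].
[Q(γ) : Q] = 4 (equivalently, Q(γ) = Q(√15, √71))

Obviously Q(γ) ⊆ Q(√15, √71), and [Q(√15, √71):Q] = 4 (since 15, 71 are distinct squarefree integers > 1 with 1065 not a perfect square). To show equality we compute the minimal polynomial of γ. From γ = √15 + √71: γ^2 = 15 + 2√(1065) + 71 = 86 + 2√(1065), so γ^2 - 86 = 2√(1065); squaring, (γ^2 - 86)^2 = 4·1065, i.e. γ^4 - 172γ^2 + 7396 - 4260 = 0, i.e. γ^4 - 172γ^2 + 3136 = 0. So γ is a root of x^4 - 172x^2 + 3136. This polynomial is irreducible over Q: it has no rational root (each ±√15 ± √71 is irrational), and any factorization into two quadratics over Q would force √(1065) ∈ Q (pairing opposite roots) or √15, √71 ∈ Q (other pairings), all impossible. Hence [Q(γ):Q] = 4 = [Q(√15, √71):Q], so Q(γ) = Q(√15, √71).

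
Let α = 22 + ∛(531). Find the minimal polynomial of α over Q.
m_α(x) = x^3 - 66x^2 + 1452x - 11179

Set β = α - 22 = ∛(531), so β^3 = 531. Then (α - 22)^3 - 531 = 0, i.e. α is a root of g(x) = (x - 22)^3 - 531 = x^3 - 66x^2 + 1452x - 11179. Since g(x) = h(x - 22) where h(x) = x^3 - 531, and h is irreducible over Q (because 531 is not a perfect cube, so h has no rational root, and a monic cubic with no rational root is irreducible), g is also irreducible (irreducibility is preserved under the substitution x → x - 22). Hence m_α(x) = x^3 - 66x^2 + 1452x - 11179.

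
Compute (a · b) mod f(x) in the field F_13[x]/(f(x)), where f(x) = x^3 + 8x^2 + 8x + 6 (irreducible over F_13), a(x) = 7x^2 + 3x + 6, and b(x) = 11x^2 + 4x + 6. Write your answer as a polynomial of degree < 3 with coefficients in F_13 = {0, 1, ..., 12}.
a · b ≡ 5x^2 + 3x + 12 (mod f(x))

Multiply in F_13[x]: a(x)·b(x) = (7x^2 + 3x + 6)·(11x^2 + 4x + 6) = 12x^4 + 9x^3 + 3x^2 + 3x + 10. This has degree ≥ 3, so divide by f(x) over F_13: 12x^4 + 9x^3 + 3x^2 + 3x + 10 = (12x + 4)·(x^3 + 8x^2 + 8x + 6) + (5x^2 + 3x + 12). Hence a·b ≡ 5x^2 + 3x + 12 (mod f). (F_13[x]/(f) is a field with 13^3 = 2197 elements since f is irreducible of degree 3.)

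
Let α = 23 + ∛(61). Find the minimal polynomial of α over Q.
m_α(x) = x^3 - 69x^2 + 1587x - 12228

Set β = α - 23 = ∛(61), so β^3 = 61. Then (α - 23)^3 - 61 = 0, i.e. α is a root of g(x) = (x - 23)^3 - 61 = x^3 - 69x^2 + 1587x - 12228. Since g(x) = h(x - 23) where h(x) = x^3 - 61, and h is irreducible over Q (because 61 is not a perfect cube, so h has no rational root, and a monic cubic with no rational root is irreducible), g is also irreducible (irreducibility is preserved under the substitution x → x - 23). Hence m_α(x) = x^3 - 69x^2 + 1587x - 12228.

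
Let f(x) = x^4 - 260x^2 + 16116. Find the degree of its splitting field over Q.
[K : Q] = 4

Solving the quadratic in x^2: x^2 = (260 ± √(260^2 - 4·16116))/2 = (260 ± √3136)/2 = (260 ± 56)/2, giving x^2 = 158 or x^2 = 102. So f(x) = (x^2 - 158)(x^2 - 102) and the roots of f are ±√158, ±√102. Hence the splitting field is K = Q(√158, √102). Since 158 and 102 are distinct squarefree integers > 1, their product 16116 is not a perfect square, so √102 ∉ Q(√158). By the tower law [K:Q] = [Q(√158,√102):Q(√158)] · [Q(√158):Q] = 2 · 2 = 4.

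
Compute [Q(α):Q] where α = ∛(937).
[Q(α):Q] = 3

The minimal polynomial of α is x^3 - 937, irreducible over Q since 937 is not a perfect cube (so x^3 - 937 has no rational root). Hence [Q(α):Q] = deg(m_α) = 3.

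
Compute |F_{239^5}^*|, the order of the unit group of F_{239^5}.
|F_{239^5}^*| = 779811265198

F_{239^5} has 239^5 = 779811265199 elements; its multiplicative group consists of all nonzero elements, so |F_{239^5}^*| = 779811265199 - 1 = 779811265198. (It is cyclic since any finite subgroup of the multiplicative group of a field is cyclic.)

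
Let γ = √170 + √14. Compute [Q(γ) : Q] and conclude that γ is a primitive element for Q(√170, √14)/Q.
[Q(γ) : Q] = 4 (equivalently, Q(γ) = Q(√170, √14))

Obviously Q(γ) ⊆ Q(√170, √14), and [Q(√170, √14):Q] = 4 (since 170, 14 are distinct squarefree integers > 1 with 2380 not a perfect square). To show equality we compute the minimal polynomial of γ. From γ = √170 + √14: γ^2 = 170 + 2√(2380) + 14 = 184 + 2√(2380), so γ^2 - 184 = 2√(2380); squaring, (γ^2 - 184)^2 = 4·2380, i.e. γ^4 - 368γ^2 + 33856 - 9520 = 0, i.e. γ^4 - 368γ^2 + 24336 = 0. So γ is a root of x^4 - 368x^2 + 24336. This polynomial is irreducible over Q: it has no rational root (each ±√170 ± √14 is irrational), and any factorization into two quadratics over Q would force √(2380) ∈ Q (pairing opposite roots) or √170, √14 ∈ Q (other pairings), all impossible. Hence [Q(γ):Q] = 4 = [Q(√170, √14):Q], so Q(γ) = Q(√170, √14).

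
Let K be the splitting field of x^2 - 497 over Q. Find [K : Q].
[K : Q] = 2

f(x) = x^2 - 497 factors as (x - √497)(x + √497). The splitting field is K = Q(√497). Since 497 is squarefree and > 1, it is not a perfect square, so x^2 - 497 is irreducible over Q and [Q(√497) : Q] = 2. Hence [K : Q] = 2.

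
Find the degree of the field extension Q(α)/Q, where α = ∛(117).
[Q(α):Q] = 3

The minimal polynomial of α is x^3 - 117, irreducible over Q since 117 is not a perfect cube (so x^3 - 117 has no rational root). Hence [Q(α):Q] = deg(m_α) = 3.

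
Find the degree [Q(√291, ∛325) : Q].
[Q(√291, ∛325) : Q] = 6

Let L = Q(√291, ∛325). Since Q(√291) ⊂ L and [Q(√291):Q] = 2, the tower law gives 2 | [L:Q]. Likewise Q(∛325) ⊂ L with [Q(∛325):Q] = 3 (because 325 is not a perfect cube), so 3 | [L:Q]. As gcd(2,3) = 1, [L:Q] is divisible by 6. Conversely L is generated over Q by √291 and ∛325, so [L:Q] ≤ 2·3 = 6. Therefore [Q(√291, ∛325) : Q] = 6.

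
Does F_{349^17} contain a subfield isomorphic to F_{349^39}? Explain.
No: F_{349^39} is not a subfield of F_{349^17}

F_{p^m} embeds in F_{p^n} iff m | n. Here 39 ∤ 17 (since 17 = 0·39 + 17 with remainder 17 ≠ 0), so F_{349^39} is not a subfield of F_{349^17}. Equivalently: if it were, the tower law would give 39 = [F_{349^39}:F_349] dividing [F_{349^17}:F_349] = 17, contradiction.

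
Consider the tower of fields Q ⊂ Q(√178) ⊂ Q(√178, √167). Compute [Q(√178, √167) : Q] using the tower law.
[Q(√178, √167) : Q] = 4

[Q(√178):Q] = 2 (min poly x^2 - 178, irreducible since 178 is squarefree > 1). For the top step, suppose √167 ∈ Q(√178), say √167 = c + d√178 with c, d ∈ Q. Squaring: 167 = c^2 + 178d^2 + 2cd√178. Since √178 ∉ Q this forces 2cd = 0. If d = 0 then √167 = c ∈ Q, contradicting 167 squarefree > 1. If c = 0 then 167 = 178d^2, so 178·167 = (178d)^2 is a perfect square in Q — but 178·167 = 29726 is not a perfect square (since 178 and 167 are distinct squarefree integers). Contradiction. Hence √167 ∉ Q(√178), so x^2 - 167 stays irreducible over Q(√178) and [Q(√178, √167) : Q(√178)] = 2. By the tower law, [Q(√178, √167) : Q] = 2 · 2 = 4.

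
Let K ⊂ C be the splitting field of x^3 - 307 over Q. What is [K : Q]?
[K : Q] = 6

The roots of x^3 - 307 are ∛307, ω∛307, ω^2∛307 where ω = e^(2πi/3) is a primitive cube root of unity, so K = Q(∛307, ω). Now [Q(∛307):Q] = 3 (since 307 is not a perfect cube, x^3 - 307 is irreducible) and [Q(ω):Q] = 2. Both 2 and 3 divide [K:Q], and [K:Q] ≤ 3·2 = 6, so [K:Q] = 6. (Equivalently: Q(∛307) ⊂ R but ω ∉ R, so [K : Q(∛307)] = 2.)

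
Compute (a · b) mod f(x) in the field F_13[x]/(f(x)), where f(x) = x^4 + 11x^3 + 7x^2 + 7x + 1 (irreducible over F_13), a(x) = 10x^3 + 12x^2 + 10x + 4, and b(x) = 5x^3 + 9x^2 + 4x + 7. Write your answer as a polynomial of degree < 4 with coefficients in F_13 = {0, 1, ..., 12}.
a · b ≡ 7x^3 + 6x^2 + 5 (mod f(x))

Multiply in F_13[x]: a(x)·b(x) = (10x^3 + 12x^2 + 10x + 4)·(5x^3 + 9x^2 + 4x + 7) = 11x^6 + 7x^5 + 3x^4 + 7x^3 + 4x^2 + 8x + 2. This has degree ≥ 4, so divide by f(x) over F_13: 11x^6 + 7x^5 + 3x^4 + 7x^3 + 4x^2 + 8x + 2 = (11x^2 + 3x + 10)·(x^4 + 11x^3 + 7x^2 + 7x + 1) + (7x^3 + 6x^2 + 5). Hence a·b ≡ 7x^3 + 6x^2 + 5 (mod f). (F_13[x]/(f) is a field with 13^4 = 28561 elements since f is irreducible of degree 4.)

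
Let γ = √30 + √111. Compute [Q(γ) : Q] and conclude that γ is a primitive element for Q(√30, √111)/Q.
[Q(γ) : Q] = 4 (equivalently, Q(γ) = Q(√30, √111))

Obviously Q(γ) ⊆ Q(√30, √111), and [Q(√30, √111):Q] = 4 (since 30, 111 are distinct squarefree integers > 1 with 3330 not a perfect square). To show equality we compute the minimal polynomial of γ. From γ = √30 + √111: γ^2 = 30 + 2√(3330) + 111 = 141 + 2√(3330), so γ^2 - 141 = 2√(3330); squaring, (γ^2 - 141)^2 = 4·3330, i.e. γ^4 - 282γ^2 + 19881 - 13320 = 0, i.e. γ^4 - 282γ^2 + 6561 = 0. So γ is a root of x^4 - 282x^2 + 6561. This polynomial is irreducible over Q: it has no rational root (each ±√30 ± √111 is irrational), and any factorization into two quadratics over Q would force √(3330) ∈ Q (pairing opposite roots) or √30, √111 ∈ Q (other pairings), all impossible. Hence [Q(γ):Q] = 4 = [Q(√30, √111):Q], so Q(γ) = Q(√30, √111).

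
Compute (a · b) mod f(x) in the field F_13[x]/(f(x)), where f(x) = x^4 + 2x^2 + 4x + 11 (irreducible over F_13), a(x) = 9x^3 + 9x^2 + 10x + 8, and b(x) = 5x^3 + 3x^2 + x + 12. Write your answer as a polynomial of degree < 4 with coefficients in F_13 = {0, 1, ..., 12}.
a · b ≡ 6x^3 + 4x^2 + 2x + 10 (mod f(x))

Multiply in F_13[x]: a(x)·b(x) = (9x^3 + 9x^2 + 10x + 8)·(5x^3 + 3x^2 + x + 12) = 6x^6 + 7x^5 + 8x^4 + 5x^3 + 12x^2 + 11x + 5. This has degree ≥ 4, so divide by f(x) over F_13: 6x^6 + 7x^5 + 8x^4 + 5x^3 + 12x^2 + 11x + 5 = (6x^2 + 7x + 9)·(x^4 + 2x^2 + 4x + 11) + (6x^3 + 4x^2 + 2x + 10). Hence a·b ≡ 6x^3 + 4x^2 + 2x + 10 (mod f). (F_13[x]/(f) is a field with 13^4 = 28561 elements since f is irreducible of degree 4.)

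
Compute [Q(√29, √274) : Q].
[Q(√29, √274) : Q] = 4

[Q(√29):Q] = 2 (min poly x^2 - 29, irreducible since 29 is squarefree > 1). For the top step, suppose √274 ∈ Q(√29), say √274 = c + d√29 with c, d ∈ Q. Squaring: 274 = c^2 + 29d^2 + 2cd√29. Since √29 ∉ Q this forces 2cd = 0. If d = 0 then √274 = c ∈ Q, contradicting 274 squarefree > 1. If c = 0 then 274 = 29d^2, so 29·274 = (29d)^2 is a perfect square in Q — but 29·274 = 7946 is not a perfect square (since 29 and 274 are distinct squarefree integers). Contradiction. Hence √274 ∉ Q(√29), so x^2 - 274 stays irreducible over Q(√29) and [Q(√29, √274) : Q(√29)] = 2. By the tower law, [Q(√29, √274) : Q] = 2 · 2 = 4.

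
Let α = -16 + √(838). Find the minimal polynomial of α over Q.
m_α(x) = x^2 + 32x - 582

From α + 16 = √(838), squaring gives (α + 16)^2 = 838, i.e. α^2 + 32α + 256 = 838, so α^2 + 32α - 582 = 0. The discriminant of x^2 + 32x - 582 is (32)^2 - 4·(-582) = 1024 + 2328 = 3352, and 4·(838) is not a perfect square in Q since 838 is squarefree and ≠ 1. Hence x^2 + 32x - 582 is irreducible over Q and is the minimal polynomial of α.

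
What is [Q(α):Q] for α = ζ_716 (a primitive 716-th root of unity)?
[Q(α):Q] = 356

The minimal polynomial of ζ_716 over Q is the 716-th cyclotomic polynomial Φ_716(x), which is irreducible over Q and has degree φ(716) = 356. Hence [Q(α):Q] = φ(716) = 356.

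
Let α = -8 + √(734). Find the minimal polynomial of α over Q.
m_α(x) = x^2 + 16x - 670

From α + 8 = √(734), squaring gives (α + 8)^2 = 734, i.e. α^2 + 16α + 64 = 734, so α^2 + 16α - 670 = 0. The discriminant of x^2 + 16x - 670 is (16)^2 - 4·(-670) = 256 + 2680 = 2936, and 4·(734) is not a perfect square in Q since 734 is squarefree and ≠ 1. Hence x^2 + 16x - 670 is irreducible over Q and is the minimal polynomial of α.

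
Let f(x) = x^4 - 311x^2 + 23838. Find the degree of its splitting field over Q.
[K : Q] = 4

Solving the quadratic in x^2: x^2 = (311 ± √(311^2 - 4·23838))/2 = (311 ± √1369)/2 = (311 ± 37)/2, giving x^2 = 137 or x^2 = 174. So f(x) = (x^2 - 137)(x^2 - 174) and the roots of f are ±√137, ±√174. Hence the splitting field is K = Q(√137, √174). Since 137 and 174 are distinct squarefree integers > 1, their product 23838 is not a perfect square, so √174 ∉ Q(√137). By the tower law [K:Q] = [Q(√137,√174):Q(√137)] · [Q(√137):Q] = 2 · 2 = 4.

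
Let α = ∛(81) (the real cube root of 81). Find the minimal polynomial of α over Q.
m_α(x) = x^3 - 81

α satisfies α^3 = 81, so x^3 - 81 annihilates α. By the rational root test, a rational root p/q (in lowest terms) of x^3 - 81 would satisfy p^3 = 81 q^3, forcing q = 1 and p^3 = 81; but 81 is not a perfect cube, contradiction. A monic cubic over Q with no rational root is irreducible (any nontrivial factorization would include a linear factor). Hence x^3 - 81 is the minimal polynomial of α, and in particular [Q(α):Q] = 3.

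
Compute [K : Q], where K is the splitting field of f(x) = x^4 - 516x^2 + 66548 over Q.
[K : Q] = 4

Solving the quadratic in x^2: x^2 = (516 ± √(516^2 - 4·66548))/2 = (516 ± √64)/2 = (516 ± 8)/2, giving x^2 = 254 or x^2 = 262. So f(x) = (x^2 - 254)(x^2 - 262) and the roots of f are ±√254, ±√262. Hence the splitting field is K = Q(√254, √262). Since 254 and 262 are distinct squarefree integers > 1, their product 66548 is not a perfect square, so √262 ∉ Q(√254). By the tower law [K:Q] = [Q(√254,√262):Q(√254)] · [Q(√254):Q] = 2 · 2 = 4.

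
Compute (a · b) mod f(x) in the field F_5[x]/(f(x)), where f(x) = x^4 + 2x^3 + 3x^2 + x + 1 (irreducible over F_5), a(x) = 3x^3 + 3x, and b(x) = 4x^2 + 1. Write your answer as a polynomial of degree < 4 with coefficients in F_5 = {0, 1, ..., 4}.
a · b ≡ 2x^3 + 4 (mod f(x))

Multiply in F_5[x]: a(x)·b(x) = (3x^3 + 3x)·(4x^2 + 1) = 2x^5 + 3x. This has degree ≥ 4, so divide by f(x) over F_5: 2x^5 + 3x = (2x + 1)·(x^4 + 2x^3 + 3x^2 + x + 1) + (2x^3 + 4). Hence a·b ≡ 2x^3 + 4 (mod f). (F_5[x]/(f) is a field with 5^4 = 625 elements since f is irreducible of degree 4.)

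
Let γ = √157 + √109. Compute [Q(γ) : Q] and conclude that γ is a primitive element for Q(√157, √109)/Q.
[Q(γ) : Q] = 4 (equivalently, Q(γ) = Q(√157, √109))

Obviously Q(γ) ⊆ Q(√157, √109), and [Q(√157, √109):Q] = 4 (since 157, 109 are distinct squarefree integers > 1 with 17113 not a perfect square). To show equality we compute the minimal polynomial of γ. From γ = √157 + √109: γ^2 = 157 + 2√(17113) + 109 = 266 + 2√(17113), so γ^2 - 266 = 2√(17113); squaring, (γ^2 - 266)^2 = 4·17113, i.e. γ^4 - 532γ^2 + 70756 - 68452 = 0, i.e. γ^4 - 532γ^2 + 2304 = 0. So γ is a root of x^4 - 532x^2 + 2304. This polynomial is irreducible over Q: it has no rational root (each ±√157 ± √109 is irrational), and any factorization into two quadratics over Q would force √(17113) ∈ Q (pairing opposite roots) or √157, √109 ∈ Q (other pairings), all impossible. Hence [Q(γ):Q] = 4 = [Q(√157, √109):Q], so Q(γ) = Q(√157, √109).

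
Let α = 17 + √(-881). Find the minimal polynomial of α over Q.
m_α(x) = x^2 - 34x + 1170

From α - 17 = √(-881), squaring gives (α - 17)^2 = -881, i.e. α^2 - 34α + 289 = -881, so α^2 - 34α + 1170 = 0. The discriminant of x^2 - 34x + 1170 is (-34)^2 - 4·(1170) = 1156 - 4680 = -3524, and 4·(-881) is not a perfect square in Q since -881 is squarefree and ≠ 1. Hence x^2 - 34x + 1170 is irreducible over Q and is the minimal polynomial of α.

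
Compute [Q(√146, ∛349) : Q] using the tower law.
[Q(√146, ∛349) : Q] = 6

Let L = Q(√146, ∛349). Since Q(√146) ⊂ L and [Q(√146):Q] = 2, the tower law gives 2 | [L:Q]. Likewise Q(∛349) ⊂ L with [Q(∛349):Q] = 3 (because 349 is not a perfect cube), so 3 | [L:Q]. As gcd(2,3) = 1, [L:Q] is divisible by 6. Conversely L is generated over Q by √146 and ∛349, so [L:Q] ≤ 2·3 = 6. Therefore [Q(√146, ∛349) : Q] = 6.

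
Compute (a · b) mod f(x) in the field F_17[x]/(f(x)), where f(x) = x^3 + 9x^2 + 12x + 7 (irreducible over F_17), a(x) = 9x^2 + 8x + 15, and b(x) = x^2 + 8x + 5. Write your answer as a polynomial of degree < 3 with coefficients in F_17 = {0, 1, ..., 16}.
a · b ≡ 8x^2 + 7x + 14 (mod f(x))

Multiply in F_17[x]: a(x)·b(x) = (9x^2 + 8x + 15)·(x^2 + 8x + 5) = 9x^4 + 12x^3 + 5x^2 + 7x + 7. This has degree ≥ 3, so divide by f(x) over F_17: 9x^4 + 12x^3 + 5x^2 + 7x + 7 = (9x + 16)·(x^3 + 9x^2 + 12x + 7) + (8x^2 + 7x + 14). Hence a·b ≡ 8x^2 + 7x + 14 (mod f). (F_17[x]/(f) is a field with 17^3 = 4913 elements since f is irreducible of degree 3.)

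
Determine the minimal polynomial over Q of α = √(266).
m_α(x) = x^2 - 266

α satisfies α^2 - 266 = 0, so x^2 - 266 annihilates α. Since d = 266 is squarefree and ≠ 1, it is not a perfect square in Q, so x^2 - 266 has no rational root and is therefore irreducible over Q (a degree-2 polynomial over a field is irreducible iff it has no root). Hence m_α(x) = x^2 - 266.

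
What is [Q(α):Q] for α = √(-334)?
[Q(α):Q] = 2

[Q(α):Q] equals the degree of the minimal polynomial of α. Here α^2 = -334 and x^2 + 334 is irreducible (d = -334 is squarefree, ≠ 1, hence not a square), so deg(m_α) = 2. Thus [Q(α):Q] = 2.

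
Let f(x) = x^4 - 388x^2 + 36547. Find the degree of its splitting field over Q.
[K : Q] = 4

Solving the quadratic in x^2: x^2 = (388 ± √(388^2 - 4·36547))/2 = (388 ± √4356)/2 = (388 ± 66)/2, giving x^2 = 227 or x^2 = 161. So f(x) = (x^2 - 227)(x^2 - 161) and the roots of f are ±√227, ±√161. Hence the splitting field is K = Q(√227, √161). Since 227 and 161 are distinct squarefree integers > 1, their product 36547 is not a perfect square, so √161 ∉ Q(√227). By the tower law [K:Q] = [Q(√227,√161):Q(√227)] · [Q(√227):Q] = 2 · 2 = 4.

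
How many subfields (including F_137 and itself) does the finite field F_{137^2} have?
F_{137^2} has 2 subfields

The subfields of F_{p^n} are exactly the fields F_{p^d} for d | n (each is the fixed field of the unique index-d subgroup of Gal(F_{p^n}/F_p) ≅ Z/nZ). The divisors of n = 2 are {1, 2}, giving 2 subfields: F_{137^1}, F_{137^2}.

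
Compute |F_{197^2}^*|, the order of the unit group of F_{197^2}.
|F_{197^2}^*| = 38808

F_{197^2} has 197^2 = 38809 elements; its multiplicative group consists of all nonzero elements, so |F_{197^2}^*| = 38809 - 1 = 38808. (It is cyclic since any finite subgroup of the multiplicative group of a field is cyclic.)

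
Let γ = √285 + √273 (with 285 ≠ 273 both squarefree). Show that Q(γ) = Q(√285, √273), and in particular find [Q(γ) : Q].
[Q(γ) : Q] = 4 (equivalently, Q(γ) = Q(√285, √273))

Obviously Q(γ) ⊆ Q(√285, √273), and [Q(√285, √273):Q] = 4 (since 285, 273 are distinct squarefree integers > 1 with 77805 not a perfect square). To show equality we compute the minimal polynomial of γ. From γ = √285 + √273: γ^2 = 285 + 2√(77805) + 273 = 558 + 2√(77805), so γ^2 - 558 = 2√(77805); squaring, (γ^2 - 558)^2 = 4·77805, i.e. γ^4 - 1116γ^2 + 311364 - 311220 = 0, i.e. γ^4 - 1116γ^2 + 144 = 0. So γ is a root of x^4 - 1116x^2 + 144. This polynomial is irreducible over Q: it has no rational root (each ±√285 ± √273 is irrational), and any factorization into two quadratics over Q would force √(77805) ∈ Q (pairing opposite roots) or √285, √273 ∈ Q (other pairings), all impossible. Hence [Q(γ):Q] = 4 = [Q(√285, √273):Q], so Q(γ) = Q(√285, √273).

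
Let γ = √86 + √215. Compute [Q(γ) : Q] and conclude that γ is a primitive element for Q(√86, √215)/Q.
[Q(γ) : Q] = 4 (equivalently, Q(γ) = Q(√86, √215))

Obviously Q(γ) ⊆ Q(√86, √215), and [Q(√86, √215):Q] = 4 (since 86, 215 are distinct squarefree integers > 1 with 18490 not a perfect square). To show equality we compute the minimal polynomial of γ. From γ = √86 + √215: γ^2 = 86 + 2√(18490) + 215 = 301 + 2√(18490), so γ^2 - 301 = 2√(18490); squaring, (γ^2 - 301)^2 = 4·18490, i.e. γ^4 - 602γ^2 + 90601 - 73960 = 0, i.e. γ^4 - 602γ^2 + 16641 = 0. So γ is a root of x^4 - 602x^2 + 16641. This polynomial is irreducible over Q: it has no rational root (each ±√86 ± √215 is irrational), and any factorization into two quadratics over Q would force √(18490) ∈ Q (pairing opposite roots) or √86, √215 ∈ Q (other pairings), all impossible. Hence [Q(γ):Q] = 4 = [Q(√86, √215):Q], so Q(γ) = Q(√86, √215).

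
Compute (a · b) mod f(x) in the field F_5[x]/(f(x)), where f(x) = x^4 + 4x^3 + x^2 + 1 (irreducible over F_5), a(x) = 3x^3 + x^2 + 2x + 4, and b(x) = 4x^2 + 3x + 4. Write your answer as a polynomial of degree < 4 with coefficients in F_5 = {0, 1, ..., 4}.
a · b ≡ x^3 + x^2 + 3x + 1 (mod f(x))

Multiply in F_5[x]: a(x)·b(x) = (3x^3 + x^2 + 2x + 4)·(4x^2 + 3x + 4) = 2x^5 + 3x^4 + 3x^3 + x^2 + 1. This has degree ≥ 4, so divide by f(x) over F_5: 2x^5 + 3x^4 + 3x^3 + x^2 + 1 = (2x)·(x^4 + 4x^3 + x^2 + 1) + (x^3 + x^2 + 3x + 1). Hence a·b ≡ x^3 + x^2 + 3x + 1 (mod f). (F_5[x]/(f) is a field with 5^4 = 625 elements since f is irreducible of degree 4.)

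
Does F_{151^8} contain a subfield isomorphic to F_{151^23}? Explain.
No: F_{151^23} is not a subfield of F_{151^8}

F_{p^m} embeds in F_{p^n} iff m | n. Here 23 ∤ 8 (since 8 = 0·23 + 8 with remainder 8 ≠ 0), so F_{151^23} is not a subfield of F_{151^8}. Equivalently: if it were, the tower law would give 23 = [F_{151^23}:F_151] dividing [F_{151^8}:F_151] = 8, contradiction.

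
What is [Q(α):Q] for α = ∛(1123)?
[Q(α):Q] = 3

The minimal polynomial of α is x^3 - 1123, irreducible over Q since 1123 is not a perfect cube (so x^3 - 1123 has no rational root). Hence [Q(α):Q] = deg(m_α) = 3.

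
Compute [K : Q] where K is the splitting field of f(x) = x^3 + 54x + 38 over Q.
[K : Q] = 6

By the rational root test, any rational root of the monic integer polynomial f(x) = x^3 + 54x + 38 must be an integer dividing the constant term 38, i.e. one of ±{1, 2, 19, 38}. Evaluating: f(1) = 93, f(-1) = -17, f(2) = 154, f(-2) = -78, f(19) = 7923, f(-19) = -7847, f(38) = 56962, f(-38) = -56886; none is 0, so f has no rational root and is therefore irreducible over Q (a cubic with no linear factor over a field is irreducible). For an irreducible cubic, the Galois group is A_3 or S_3 according as the discriminant disc(f) = -4a^3 - 27b^2 = -4·(54)^3 - 27·(38)^2 = -668844 is or is not a square in Q. Here disc(f) = -668844 is not a perfect square in Q, so the Galois group of f over Q is not contained in A_3 and must be all of S_3. The splitting field has degree |S_3| = 6 over Q, so [K : Q] = 6.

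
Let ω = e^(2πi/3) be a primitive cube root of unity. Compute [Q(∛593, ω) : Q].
[Q(∛593, ω) : Q] = 6

[Q(∛593):Q] = 3 (min poly x^3 - 593, irreducible since 593 is not a perfect cube). [Q(ω):Q] = 2 (min poly x^2 + x + 1). Since Q(∛593) ⊂ R and ω ∉ R, we have ω ∉ Q(∛593), so x^2 + x + 1 remains irreducible over Q(∛593) and [Q(∛593, ω) : Q(∛593)] = 2. By the tower law, [Q(∛593, ω) : Q] = 3 · 2 = 6. (In fact Q(∛593, ω) is the splitting field of x^3 - 593 over Q.)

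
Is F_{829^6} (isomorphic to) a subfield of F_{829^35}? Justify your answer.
No: F_{829^6} is not a subfield of F_{829^35}

F_{p^m} embeds in F_{p^n} iff m | n. Here 6 ∤ 35 (since 35 = 5·6 + 5 with remainder 5 ≠ 0), so F_{829^6} is not a subfield of F_{829^35}. Equivalently: if it were, the tower law would give 6 = [F_{829^6}:F_829] dividing [F_{829^35}:F_829] = 35, contradiction.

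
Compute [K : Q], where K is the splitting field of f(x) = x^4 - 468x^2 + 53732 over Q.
[K : Q] = 4

Solving the quadratic in x^2: x^2 = (468 ± √(468^2 - 4·53732))/2 = (468 ± √4096)/2 = (468 ± 64)/2, giving x^2 = 266 or x^2 = 202. So f(x) = (x^2 - 266)(x^2 - 202) and the roots of f are ±√266, ±√202. Hence the splitting field is K = Q(√266, √202). Since 266 and 202 are distinct squarefree integers > 1, their product 53732 is not a perfect square, so √202 ∉ Q(√266). By the tower law [K:Q] = [Q(√266,√202):Q(√266)] · [Q(√266):Q] = 2 · 2 = 4.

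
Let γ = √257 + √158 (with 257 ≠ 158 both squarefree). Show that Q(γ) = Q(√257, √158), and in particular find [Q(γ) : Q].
[Q(γ) : Q] = 4 (equivalently, Q(γ) = Q(√257, √158))

Obviously Q(γ) ⊆ Q(√257, √158), and [Q(√257, √158):Q] = 4 (since 257, 158 are distinct squarefree integers > 1 with 40606 not a perfect square). To show equality we compute the minimal polynomial of γ. From γ = √257 + √158: γ^2 = 257 + 2√(40606) + 158 = 415 + 2√(40606), so γ^2 - 415 = 2√(40606); squaring, (γ^2 - 415)^2 = 4·40606, i.e. γ^4 - 830γ^2 + 172225 - 162424 = 0, i.e. γ^4 - 830γ^2 + 9801 = 0. So γ is a root of x^4 - 830x^2 + 9801. This polynomial is irreducible over Q: it has no rational root (each ±√257 ± √158 is irrational), and any factorization into two quadratics over Q would force √(40606) ∈ Q (pairing opposite roots) or √257, √158 ∈ Q (other pairings), all impossible. Hence [Q(γ):Q] = 4 = [Q(√257, √158):Q], so Q(γ) = Q(√257, √158).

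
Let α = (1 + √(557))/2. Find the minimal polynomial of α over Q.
m_α(x) = x^2 - x - 139

From 2α - 1 = √(557), squaring gives (2α - 1)^2 = 557, i.e. 4α^2 - 4α + 1 = 557, so α^2 - α + (1 - 557)/4 = 0. Since 557 ≡ 1 (mod 4), (1 - 557)/4 = -139 ∈ Z. The polynomial x^2 - x - 139 has discriminant 1 - 4·(-139) = 557, which is not a perfect square in Q (d = 557 is squarefree and ≠ 1), so x^2 - x - 139 is irreducible over Q. It is the minimal polynomial of α.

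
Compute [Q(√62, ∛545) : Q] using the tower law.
[Q(√62, ∛545) : Q] = 6

Let L = Q(√62, ∛545). Since Q(√62) ⊂ L and [Q(√62):Q] = 2, the tower law gives 2 | [L:Q]. Likewise Q(∛545) ⊂ L with [Q(∛545):Q] = 3 (because 545 is not a perfect cube), so 3 | [L:Q]. As gcd(2,3) = 1, [L:Q] is divisible by 6. Conversely L is generated over Q by √62 and ∛545, so [L:Q] ≤ 2·3 = 6. Therefore [Q(√62, ∛545) : Q] = 6.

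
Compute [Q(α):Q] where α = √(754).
[Q(α):Q] = 2

[Q(α):Q] equals the degree of the minimal polynomial of α. Here α^2 = 754 and x^2 - 754 is irreducible (d = 754 is squarefree, ≠ 1, hence not a square), so deg(m_α) = 2. Thus [Q(α):Q] = 2.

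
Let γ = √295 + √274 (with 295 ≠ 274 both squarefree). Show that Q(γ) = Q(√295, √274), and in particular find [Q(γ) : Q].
[Q(γ) : Q] = 4 (equivalently, Q(γ) = Q(√295, √274))

Obviously Q(γ) ⊆ Q(√295, √274), and [Q(√295, √274):Q] = 4 (since 295, 274 are distinct squarefree integers > 1 with 80830 not a perfect square). To show equality we compute the minimal polynomial of γ. From γ = √295 + √274: γ^2 = 295 + 2√(80830) + 274 = 569 + 2√(80830), so γ^2 - 569 = 2√(80830); squaring, (γ^2 - 569)^2 = 4·80830, i.e. γ^4 - 1138γ^2 + 323761 - 323320 = 0, i.e. γ^4 - 1138γ^2 + 441 = 0. So γ is a root of x^4 - 1138x^2 + 441. This polynomial is irreducible over Q: it has no rational root (each ±√295 ± √274 is irrational), and any factorization into two quadratics over Q would force √(80830) ∈ Q (pairing opposite roots) or √295, √274 ∈ Q (other pairings), all impossible. Hence [Q(γ):Q] = 4 = [Q(√295, √274):Q], so Q(γ) = Q(√295, √274).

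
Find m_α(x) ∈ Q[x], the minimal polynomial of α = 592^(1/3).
m_α(x) = x^3 - 592

α satisfies α^3 = 592, so x^3 - 592 annihilates α. By the rational root test, a rational root p/q (in lowest terms) of x^3 - 592 would satisfy p^3 = 592 q^3, forcing q = 1 and p^3 = 592; but 592 is not a perfect cube, contradiction. A monic cubic over Q with no rational root is irreducible (any nontrivial factorization would include a linear factor). Hence x^3 - 592 is the minimal polynomial of α, and in particular [Q(α):Q] = 3.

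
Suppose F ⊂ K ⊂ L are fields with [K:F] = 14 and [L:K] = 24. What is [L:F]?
[L:F] = 336

The tower law says that for any tower of field extensions F ⊂ K ⊂ L with finite degrees, [L:F] = [L:K] · [K:F]. Here this gives [L:F] = 24 · 14 = 336.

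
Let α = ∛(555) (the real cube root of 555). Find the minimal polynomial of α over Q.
m_α(x) = x^3 - 555

α satisfies α^3 = 555, so x^3 - 555 annihilates α. By the rational root test, a rational root p/q (in lowest terms) of x^3 - 555 would satisfy p^3 = 555 q^3, forcing q = 1 and p^3 = 555; but 555 is not a perfect cube, contradiction. A monic cubic over Q with no rational root is irreducible (any nontrivial factorization would include a linear factor). Hence x^3 - 555 is the minimal polynomial of α, and in particular [Q(α):Q] = 3.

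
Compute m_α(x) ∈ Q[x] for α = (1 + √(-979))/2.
m_α(x) = x^2 - x + 245

From 2α - 1 = √(-979), squaring gives (2α - 1)^2 = -979, i.e. 4α^2 - 4α + 1 = -979, so α^2 - α + (1 + 979)/4 = 0. Since -979 ≡ 1 (mod 4), (1 + 979)/4 = 245 ∈ Z. The polynomial x^2 - x + 245 has discriminant 1 - 4·(245) = -979, which is not a perfect square in Q (d = -979 is squarefree and ≠ 1), so x^2 - x + 245 is irreducible over Q. It is the minimal polynomial of α.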